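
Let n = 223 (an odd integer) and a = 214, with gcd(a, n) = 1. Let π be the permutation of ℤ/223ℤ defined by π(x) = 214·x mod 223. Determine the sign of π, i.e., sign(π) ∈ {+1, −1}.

-1

Trace 28: π^k(28) = [28, 194, 38, 104, 179, 173, 4] for k=0..6.
2 cycles of lengths [222, 1].
With 2 cycles on 223 points, sign = (−1)^{223−2} = -1.
Via Zolotarev, sign(π_{214}) = (214|223) = -1.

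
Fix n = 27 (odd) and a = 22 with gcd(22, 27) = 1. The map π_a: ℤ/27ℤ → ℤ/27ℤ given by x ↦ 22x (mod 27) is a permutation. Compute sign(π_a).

Start at x=10: 10 → 4 → 7 → 19 → 13 → 16 → 1 → … (one orbit).
Decompose π into cycles: lengths [9, 9, 3, 3, 1, 1, 1] (7 cycles, including the fixed point 0).
With 7 cycles on 27 points, sign = (−1)^{27−7} = +1.
Via Zolotarev, sign(π_{22}) = (22|27) = +1.

+1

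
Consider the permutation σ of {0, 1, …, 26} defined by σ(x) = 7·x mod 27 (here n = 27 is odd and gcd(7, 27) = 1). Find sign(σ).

Start at x=7: 7 → 22 → 19 → 25 → 13 → 10 → 16 → … (one orbit).
Decompose π into cycles: lengths [9, 9, 3, 3, 1, 1, 1] (7 cycles, including the fixed point 0).
27 − 7 = 20 transpositions; sign(π) = (−1)^20 = +1.
The Jacobi symbol (7|27) = +1 (Zolotarev) agrees.

+1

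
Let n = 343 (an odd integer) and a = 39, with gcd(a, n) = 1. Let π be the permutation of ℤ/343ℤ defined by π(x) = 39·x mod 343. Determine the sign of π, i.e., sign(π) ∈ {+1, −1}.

Trace 169: π^k(169) = [169, 74, 142, 50, 235, 247, 29] for k=0..6.
Decompose π into cycles: lengths [147, 147, 21, 21, 3, 3, 1] (7 cycles, including the fixed point 0).
343 − 7 = 336 transpositions; sign(π) = (−1)^336 = +1.
(39|343)_J = +1 (Zolotarev's lemma cross-check).

+1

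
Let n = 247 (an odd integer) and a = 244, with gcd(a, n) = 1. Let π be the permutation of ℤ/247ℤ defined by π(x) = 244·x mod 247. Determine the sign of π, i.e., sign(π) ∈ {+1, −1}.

Trace 55: π^k(55) = [55, 82, 1, 244, 9, 220, 81] for k=0..6.
17 cycles of lengths [18, 18, 18, 18, 18, 18, 18, 18, 18, 18, 18, 18, 9, 9, 6, 6, 1].
n − c = 247 − 17 = 230; sign = (−1)^230 = +1.

+1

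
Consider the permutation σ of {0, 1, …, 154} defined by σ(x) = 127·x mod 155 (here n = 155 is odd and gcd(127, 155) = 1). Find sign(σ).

Orbit of 147 under x↦127x: [147, 69, 83, 1, 127, 9, 58]… (length divides ord_155(127)).
5 cycles of lengths [60, 60, 30, 4, 1].
155 − 5 = 150 transpositions; sign(π) = (−1)^150 = +1.
Check: (127/155) = +1 by Zolotarev.

+1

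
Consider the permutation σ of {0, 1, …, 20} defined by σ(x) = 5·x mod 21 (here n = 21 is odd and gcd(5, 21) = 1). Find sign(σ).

+1

Start at x=5: 5 → 4 → 20 → 16 → 17 → 1 → 5 (one orbit).
Cycle lengths of π_5 on ℤ/21ℤ: [6, 6, 6, 2, 1]; 5 cycles in total.
Σ(ℓ_i−1) = 21−5 = 16; sign = (−1)^16 = +1.
Zolotarev: (5|21) = +1, matching the cycle-count sign.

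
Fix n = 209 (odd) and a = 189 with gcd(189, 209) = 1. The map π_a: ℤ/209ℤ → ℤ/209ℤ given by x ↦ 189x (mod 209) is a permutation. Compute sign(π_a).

Orbit of 191 under x↦189x: [191, 151, 115, 208, 20, 18, 58]… (length divides ord_209(189)).
Cycle lengths of π_189 on ℤ/209ℤ: [10, 10, 10, 10, 10, 10, 10, 10, 10, 10, 10, 10, 10, 10, 10, 10, 10, 10, 10, 2, 2, 2, 2, 2, 2, 2, 2, 2, 1]; 29 cycles in total.
With 29 cycles on 209 points, sign = (−1)^{209−29} = +1.

+1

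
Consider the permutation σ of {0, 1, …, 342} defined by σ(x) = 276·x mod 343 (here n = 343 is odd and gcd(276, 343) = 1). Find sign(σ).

-1

Orbit of 312 under x↦276x: [312, 19, 99, 227, 226, 293, 263]… (length divides ord_343(276)).
Cycle type of π: 42×7 + 6×8 + 1; total 16 cycles.
16 cycles on 343: each ℓ→(−1)^(ℓ−1), product (−1)^327 = -1.
(276|343)_J = -1 (Zolotarev's lemma cross-check).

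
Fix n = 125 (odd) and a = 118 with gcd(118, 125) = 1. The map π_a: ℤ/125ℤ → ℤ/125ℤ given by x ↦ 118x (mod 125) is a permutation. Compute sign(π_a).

Orbit of 74 under x↦118x: [74, 107, 1, 118, 49, 32, 26]… (length divides ord_125(118)).
The orbit structure of x ↦ 118x mod 125: 12 orbits of sizes [20, 20, 20, 20, 20, 4, 4, 4, 4, 4, 4, 1].
Σ(ℓ_i−1) = 125−12 = 113; sign = (−1)^113 = -1.
The Jacobi symbol (118|125) = -1 (Zolotarev) agrees.

-1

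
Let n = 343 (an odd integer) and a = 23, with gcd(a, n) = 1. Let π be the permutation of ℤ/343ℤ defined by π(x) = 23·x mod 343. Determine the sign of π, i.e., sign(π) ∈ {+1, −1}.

Start at x=141: 141 → 156 → 158 → 204 → 233 → 214 → 120 → … (one orbit).
7 cycles of lengths [147, 147, 21, 21, 3, 3, 1].
sign(π) = (−1)^{n − #cycles} = (−1)^{343−7} = (−1)^336 = +1.

+1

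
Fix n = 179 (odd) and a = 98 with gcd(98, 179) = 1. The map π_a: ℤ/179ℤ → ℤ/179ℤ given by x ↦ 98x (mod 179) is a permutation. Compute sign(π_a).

Orbit of 128 under x↦98x: [128, 14, 119, 27, 140, 116, 91]… (length divides ord_179(98)).
π_98 has 2 disjoint cycles with lengths [178, 1] on {0,…,178}.
2 cycles on 179: each ℓ→(−1)^(ℓ−1), product (−1)^177 = -1.
The Jacobi symbol (98|179) = -1 (Zolotarev) agrees.

-1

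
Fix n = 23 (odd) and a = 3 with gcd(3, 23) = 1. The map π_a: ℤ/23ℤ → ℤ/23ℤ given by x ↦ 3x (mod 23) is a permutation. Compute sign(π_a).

Trace 16: π^k(16) = [16, 2, 6, 18, 8, 1, 3] for k=0..6.
The orbit structure of x ↦ 3x mod 23: 3 orbits of sizes [11, 11, 1].
sign(π) = (−1)^{n − #cycles} = (−1)^{23−3} = (−1)^20 = +1.

+1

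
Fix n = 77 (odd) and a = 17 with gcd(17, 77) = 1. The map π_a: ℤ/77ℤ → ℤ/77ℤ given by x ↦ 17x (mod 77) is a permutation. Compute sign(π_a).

+1

Start at x=36: 36 → 73 → 9 → 76 → 60 → 19 → 15 → … (one orbit).
Decompose π into cycles: lengths [30, 30, 10, 6, 1] (5 cycles, including the fixed point 0).
77 − 5 = 72 transpositions; sign(π) = (−1)^72 = +1.
(17|77)_J = +1 (Zolotarev's lemma cross-check).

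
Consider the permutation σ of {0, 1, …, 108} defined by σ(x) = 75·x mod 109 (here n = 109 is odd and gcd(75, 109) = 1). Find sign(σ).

+1

Orbit of 63 under x↦75x: [63, 38, 16, 1, 75, 66, 45]… (length divides ord_109(75)).
13 cycles of lengths [9, 9, 9, 9, 9, 9, 9, 9, 9, 9, 9, 9, 1].
109 − 13 = 96 transpositions; sign(π) = (−1)^96 = +1.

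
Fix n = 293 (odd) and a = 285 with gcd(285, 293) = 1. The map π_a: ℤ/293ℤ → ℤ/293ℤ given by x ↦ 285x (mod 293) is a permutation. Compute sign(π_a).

-1

Trace 78: π^k(78) = [78, 255, 11, 205, 118, 228, 227] for k=0..6.
Cycle type of π: 292 + 1; total 2 cycles.
293 − 2 = 291 transpositions; sign(π) = (−1)^291 = -1.
Via Zolotarev, sign(π_{285}) = (285|293) = -1.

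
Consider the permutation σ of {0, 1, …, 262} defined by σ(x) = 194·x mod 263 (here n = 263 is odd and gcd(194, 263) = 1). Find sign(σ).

-1

Trace 61: π^k(61) = [61, 262, 69, 236, 22, 60, 68] for k=0..6.
2 cycles of lengths [262, 1].
2 cycles on 263: each ℓ→(−1)^(ℓ−1), product (−1)^261 = -1.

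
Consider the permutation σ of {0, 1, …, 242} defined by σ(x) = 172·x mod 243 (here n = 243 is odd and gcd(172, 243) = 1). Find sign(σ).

+1

Start at x=28: 28 → 199 → 208 → 55 → 226 → 235 → 82 → … (one orbit).
Decompose π into cycles: lengths [27, 27, 27, 27, 27, 27, 9, 9, 9, 9, 9, 9, 3, 3, 3, 3, 3, 3, 1, 1, 1, 1, 1, 1, 1, 1, 1] (27 cycles, including the fixed point 0).
With 27 cycles on 243 points, sign = (−1)^{243−27} = +1.
Zolotarev: (172|243) = +1, matching the cycle-count sign.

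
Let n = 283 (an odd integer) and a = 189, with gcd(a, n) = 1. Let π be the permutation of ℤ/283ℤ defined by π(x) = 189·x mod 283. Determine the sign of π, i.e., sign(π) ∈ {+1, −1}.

Start at x=3: 3 → 1 → 189 → 63 → 21 → 7 → 191 → … (one orbit).
Decompose π into cycles: lengths [282, 1] (2 cycles, including the fixed point 0).
n − c = 283 − 2 = 281; sign = (−1)^281 = -1.

-1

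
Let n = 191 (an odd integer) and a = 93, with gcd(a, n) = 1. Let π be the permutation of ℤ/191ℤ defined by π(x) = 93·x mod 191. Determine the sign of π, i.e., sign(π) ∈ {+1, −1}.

Trace 95: π^k(95) = [95, 49, 164, 163, 70, 16, 151] for k=0..6.
The orbit structure of x ↦ 93x mod 191: 2 orbits of sizes [190, 1].
Σ(ℓ_i−1) = 191−2 = 189; sign = (−1)^189 = -1.
Zolotarev: (93|191) = -1, matching the cycle-count sign.

-1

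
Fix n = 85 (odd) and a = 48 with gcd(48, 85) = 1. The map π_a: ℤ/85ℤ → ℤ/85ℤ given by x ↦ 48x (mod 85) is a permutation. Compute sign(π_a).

+1

Orbit of 48 under x↦48x: [48, 9, 7, 81, 63, 49, 57]… (length divides ord_85(48)).
7 cycles of lengths [16, 16, 16, 16, 16, 4, 1].
7 cycles on 85: each ℓ→(−1)^(ℓ−1), product (−1)^78 = +1.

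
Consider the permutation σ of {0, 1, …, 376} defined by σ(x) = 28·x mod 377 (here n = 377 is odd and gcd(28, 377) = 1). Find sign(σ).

Start at x=30: 30 → 86 → 146 → 318 → 233 → 115 → 204 → … (one orbit).
π_28 has 44 disjoint cycles with lengths [12, 12, 12, 12, 12, 12, 12, 12, 12, 12, 12, 12, 12, 12, 12, 12, 12, 12, 12, 12, 12, 12, 12, 12, 12, 12, 12, 12, 12, 2, 2, 2, 2, 2, 2, 2, 2, 2, 2, 2, 2, 2, 2, 1] on {0,…,376}.
sign(π) = (−1)^{n − #cycles} = (−1)^{377−44} = (−1)^333 = -1.

-1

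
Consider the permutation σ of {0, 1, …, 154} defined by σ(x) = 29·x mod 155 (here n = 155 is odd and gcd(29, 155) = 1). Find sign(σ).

-1

Orbit of 54 under x↦29x: [54, 16, 154, 126, 89, 101, 139]… (length divides ord_155(29)).
Decompose π into cycles: lengths [10, 10, 10, 10, 10, 10, 10, 10, 10, 10, 10, 10, 10, 10, 10, 2, 2, 1] (18 cycles, including the fixed point 0).
18 cycles on 155: each ℓ→(−1)^(ℓ−1), product (−1)^137 = -1.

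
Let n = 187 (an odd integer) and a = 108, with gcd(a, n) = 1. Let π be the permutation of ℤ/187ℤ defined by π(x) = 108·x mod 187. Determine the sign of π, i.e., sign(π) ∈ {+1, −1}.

Trace 125: π^k(125) = [125, 36, 148, 89, 75, 59, 14] for k=0..6.
Cycle type of π: 80×2 + 16 + 5×2 + 1; total 6 cycles.
sign(π) = (−1)^{n − #cycles} = (−1)^{187−6} = (−1)^181 = -1.
Check: (108/187) = -1 by Zolotarev.

-1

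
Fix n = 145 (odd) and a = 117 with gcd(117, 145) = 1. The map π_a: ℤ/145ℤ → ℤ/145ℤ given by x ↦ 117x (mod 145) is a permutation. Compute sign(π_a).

-1

Orbit of 1 under x↦117x: [1, 117, 59, 88]… (length divides ord_145(117)).
The orbit structure of x ↦ 117x mod 145: 58 orbits of sizes [4, 4, 4, 4, 4, 4, 4, 4, 4, 4, 4, 4, 4, 4, 4, 4, 4, 4, 4, 4, 4, 4, 4, 4, 4, 4, 4, 4, 4, 1, 1, 1, 1, 1, 1, 1, 1, 1, 1, 1, 1, 1, 1, 1, 1, 1, 1, 1, 1, 1, 1, 1, 1, 1, 1, 1, 1, 1].
n − c = 145 − 58 = 87; sign = (−1)^87 = -1.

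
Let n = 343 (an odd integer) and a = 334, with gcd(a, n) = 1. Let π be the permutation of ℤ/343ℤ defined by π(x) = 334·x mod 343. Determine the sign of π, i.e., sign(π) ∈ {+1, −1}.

-1

Trace 194: π^k(194) = [194, 312, 279, 233, 304, 8, 271] for k=0..6.
Cycle lengths of π_334 on ℤ/343ℤ: [294, 42, 6, 1]; 4 cycles in total.
n − c = 343 − 4 = 339; sign = (−1)^339 = -1.
Via Zolotarev, sign(π_{334}) = (334|343) = -1.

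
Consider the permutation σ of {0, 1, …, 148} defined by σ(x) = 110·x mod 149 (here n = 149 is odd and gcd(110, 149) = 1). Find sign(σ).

+1

Orbit of 39 under x↦110x: [39, 118, 17, 82, 80, 9, 96]… (length divides ord_149(110)).
π_110 has 3 disjoint cycles with lengths [74, 74, 1] on {0,…,148}.
sign(π) = (−1)^{n − #cycles} = (−1)^{149−3} = (−1)^146 = +1.
Check: (110/149) = +1 by Zolotarev.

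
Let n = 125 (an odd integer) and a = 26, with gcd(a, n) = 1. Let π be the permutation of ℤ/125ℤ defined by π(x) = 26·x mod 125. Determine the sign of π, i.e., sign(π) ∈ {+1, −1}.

+1

Trace 76: π^k(76) = [76, 101, 1, 26, 51] for k=0..4.
Decompose π into cycles: lengths [5, 5, 5, 5, 5, 5, 5, 5, 5, 5, 5, 5, 5, 5, 5, 5, 5, 5, 5, 5, 1, 1, 1, 1, 1, 1, 1, 1, 1, 1, 1, 1, 1, 1, 1, 1, 1, 1, 1, 1, 1, 1, 1, 1, 1] (45 cycles, including the fixed point 0).
125 − 45 = 80 transpositions; sign(π) = (−1)^80 = +1.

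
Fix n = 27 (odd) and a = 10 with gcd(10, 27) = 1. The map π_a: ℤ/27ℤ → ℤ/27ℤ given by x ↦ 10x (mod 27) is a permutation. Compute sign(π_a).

Start at x=19: 19 → 1 → 10 → 19 (one orbit).
15 cycles of lengths [3, 3, 3, 3, 3, 3, 1, 1, 1, 1, 1, 1, 1, 1, 1].
sign(π) = (−1)^{n − #cycles} = (−1)^{27−15} = (−1)^12 = +1.

+1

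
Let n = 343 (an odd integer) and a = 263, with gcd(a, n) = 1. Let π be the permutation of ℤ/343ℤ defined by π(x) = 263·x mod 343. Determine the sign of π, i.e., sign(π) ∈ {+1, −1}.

Orbit of 295 under x↦263x: [295, 67, 128, 50, 116, 324, 148]… (length divides ord_343(263)).
The orbit structure of x ↦ 263x mod 343: 31 orbits of sizes [21, 21, 21, 21, 21, 21, 21, 21, 21, 21, 21, 21, 21, 21, 3, 3, 3, 3, 3, 3, 3, 3, 3, 3, 3, 3, 3, 3, 3, 3, 1].
Σ(ℓ_i−1) = 343−31 = 312; sign = (−1)^312 = +1.
Via Zolotarev, sign(π_{263}) = (263|343) = +1.

+1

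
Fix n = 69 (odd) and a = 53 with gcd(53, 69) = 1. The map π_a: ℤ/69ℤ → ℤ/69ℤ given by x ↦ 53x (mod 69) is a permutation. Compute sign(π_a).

Orbit of 25 under x↦53x: [25, 14, 52, 65, 64, 11, 31]… (length divides ord_69(53)).
Cycle lengths of π_53 on ℤ/69ℤ: [22, 22, 22, 2, 1]; 5 cycles in total.
Σ(ℓ_i−1) = 69−5 = 64; sign = (−1)^64 = +1.
Check: (53/69) = +1 by Zolotarev.

+1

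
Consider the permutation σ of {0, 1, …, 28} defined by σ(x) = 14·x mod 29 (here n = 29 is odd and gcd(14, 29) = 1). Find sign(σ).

Orbit of 4 under x↦14x: [4, 27, 1, 14, 22, 18, 20]… (length divides ord_29(14)).
2 cycles of lengths [28, 1].
29 − 2 = 27 transpositions; sign(π) = (−1)^27 = -1.
Zolotarev: (14|29) = -1, matching the cycle-count sign.

-1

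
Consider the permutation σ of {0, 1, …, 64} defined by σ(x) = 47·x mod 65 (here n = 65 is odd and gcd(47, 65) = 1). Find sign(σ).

Orbit of 47 under x↦47x: [47, 64, 18, 1]… (length divides ord_65(47)).
π_47 has 17 disjoint cycles with lengths [4, 4, 4, 4, 4, 4, 4, 4, 4, 4, 4, 4, 4, 4, 4, 4, 1] on {0,…,64}.
sign(π) = (−1)^{n − #cycles} = (−1)^{65−17} = (−1)^48 = +1.
Zolotarev: (47|65) = +1, matching the cycle-count sign.

+1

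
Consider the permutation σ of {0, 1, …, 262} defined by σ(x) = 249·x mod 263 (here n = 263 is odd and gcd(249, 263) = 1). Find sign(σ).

+1

Trace 46: π^k(46) = [46, 145, 74, 16, 39, 243, 17] for k=0..6.
Cycle lengths of π_249 on ℤ/263ℤ: [131, 131, 1]; 3 cycles in total.
n − c = 263 − 3 = 260; sign = (−1)^260 = +1.
Via Zolotarev, sign(π_{249}) = (249|263) = +1.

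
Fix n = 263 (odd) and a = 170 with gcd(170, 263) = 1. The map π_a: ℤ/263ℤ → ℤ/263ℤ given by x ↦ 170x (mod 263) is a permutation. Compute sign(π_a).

Orbit of 206 under x↦170x: [206, 41, 132, 85, 248, 80, 187]… (length divides ord_263(170)).
Cycle lengths of π_170 on ℤ/263ℤ: [262, 1]; 2 cycles in total.
sign(π) = (−1)^{n − #cycles} = (−1)^{263−2} = (−1)^261 = -1.

-1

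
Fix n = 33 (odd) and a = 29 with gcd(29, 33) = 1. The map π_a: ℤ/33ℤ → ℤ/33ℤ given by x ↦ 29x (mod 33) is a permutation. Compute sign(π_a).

Start at x=8: 8 → 1 → 29 → 16 → 2 → 25 → 32 → … (one orbit).
Cycle lengths of π_29 on ℤ/33ℤ: [10, 10, 10, 2, 1]; 5 cycles in total.
sign(π) = (−1)^{n − #cycles} = (−1)^{33−5} = (−1)^28 = +1.

+1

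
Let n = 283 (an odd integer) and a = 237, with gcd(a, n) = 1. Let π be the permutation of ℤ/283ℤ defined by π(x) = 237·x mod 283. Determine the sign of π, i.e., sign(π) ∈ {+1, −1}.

+1

Orbit of 135 under x↦237x: [135, 16, 113, 179, 256, 110, 34]… (length divides ord_283(237)).
Decompose π into cycles: lengths [141, 141, 1] (3 cycles, including the fixed point 0).
283 − 3 = 280 transpositions; sign(π) = (−1)^280 = +1.
Zolotarev: (237|283) = +1, matching the cycle-count sign.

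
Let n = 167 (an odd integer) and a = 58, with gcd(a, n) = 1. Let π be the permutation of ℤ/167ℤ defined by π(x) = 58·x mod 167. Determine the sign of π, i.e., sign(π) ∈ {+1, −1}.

Trace 48: π^k(48) = [48, 112, 150, 16, 93, 50, 61] for k=0..6.
Cycle type of π: 83×2 + 1; total 3 cycles.
3 cycles on 167: each ℓ→(−1)^(ℓ−1), product (−1)^164 = +1.

+1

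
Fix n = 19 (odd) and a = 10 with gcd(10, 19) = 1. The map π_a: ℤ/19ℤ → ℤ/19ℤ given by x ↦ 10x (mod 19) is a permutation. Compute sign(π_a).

-1

Trace 9: π^k(9) = [9, 14, 7, 13, 16, 8, 4] for k=0..6.
Cycle type of π: 18 + 1; total 2 cycles.
sign(π) = (−1)^{n − #cycles} = (−1)^{19−2} = (−1)^17 = -1.
The Jacobi symbol (10|19) = -1 (Zolotarev) agrees.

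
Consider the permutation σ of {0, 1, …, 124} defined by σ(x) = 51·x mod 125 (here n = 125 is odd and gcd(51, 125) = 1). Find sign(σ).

Orbit of 51 under x↦51x: [51, 101, 26, 76, 1]… (length divides ord_125(51)).
45 cycles of lengths [5, 5, 5, 5, 5, 5, 5, 5, 5, 5, 5, 5, 5, 5, 5, 5, 5, 5, 5, 5, 1, 1, 1, 1, 1, 1, 1, 1, 1, 1, 1, 1, 1, 1, 1, 1, 1, 1, 1, 1, 1, 1, 1, 1, 1].
sign(π) = (−1)^{n − #cycles} = (−1)^{125−45} = (−1)^80 = +1.
Check: (51/125) = +1 by Zolotarev.

+1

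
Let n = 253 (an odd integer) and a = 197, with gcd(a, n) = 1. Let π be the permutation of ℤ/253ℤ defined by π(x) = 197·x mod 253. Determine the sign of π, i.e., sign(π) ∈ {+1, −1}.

Orbit of 1 under x↦197x: [1, 197, 100, 219, 133, 142, 144]… (length divides ord_253(197)).
The orbit structure of x ↦ 197x mod 253: 18 orbits of sizes [22, 22, 22, 22, 22, 22, 22, 22, 22, 22, 11, 11, 2, 2, 2, 2, 2, 1].
sign(π) = (−1)^{n − #cycles} = (−1)^{253−18} = (−1)^235 = -1.
Zolotarev: (197|253) = -1, matching the cycle-count sign.

-1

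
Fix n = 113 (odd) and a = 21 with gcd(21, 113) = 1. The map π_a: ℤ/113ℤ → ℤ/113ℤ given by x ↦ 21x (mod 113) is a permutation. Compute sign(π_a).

Trace 27: π^k(27) = [27, 2, 42, 91, 103, 16, 110] for k=0..6.
Decompose π into cycles: lengths [112, 1] (2 cycles, including the fixed point 0).
n − c = 113 − 2 = 111; sign = (−1)^111 = -1.
Check: (21/113) = -1 by Zolotarev.

-1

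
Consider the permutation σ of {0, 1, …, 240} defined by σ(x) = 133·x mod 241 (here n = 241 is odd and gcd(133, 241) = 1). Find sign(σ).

Orbit of 212 under x↦133x: [212, 240, 108, 145, 5, 183, 239]… (length divides ord_241(133)).
Cycle type of π: 120×2 + 1; total 3 cycles.
With 3 cycles on 241 points, sign = (−1)^{241−3} = +1.
(133|241)_J = +1 (Zolotarev's lemma cross-check).

+1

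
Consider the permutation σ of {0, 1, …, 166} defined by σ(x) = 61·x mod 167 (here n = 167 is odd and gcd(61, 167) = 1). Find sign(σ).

Trace 137: π^k(137) = [137, 7, 93, 162, 29, 99, 27] for k=0..6.
Decompose π into cycles: lengths [83, 83, 1] (3 cycles, including the fixed point 0).
3 cycles on 167: each ℓ→(−1)^(ℓ−1), product (−1)^164 = +1.

+1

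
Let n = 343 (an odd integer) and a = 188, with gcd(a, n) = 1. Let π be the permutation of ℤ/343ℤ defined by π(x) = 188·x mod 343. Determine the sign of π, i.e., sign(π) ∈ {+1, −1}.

Trace 125: π^k(125) = [125, 176, 160, 239, 342, 155, 328] for k=0..6.
10 cycles of lengths [98, 98, 98, 14, 14, 14, 2, 2, 2, 1].
Σ(ℓ_i−1) = 343−10 = 333; sign = (−1)^333 = -1.
Check: (188/343) = -1 by Zolotarev.

-1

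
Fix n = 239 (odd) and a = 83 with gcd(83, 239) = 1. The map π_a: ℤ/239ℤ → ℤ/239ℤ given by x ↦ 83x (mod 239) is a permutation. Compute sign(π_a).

+1

Start at x=169: 169 → 165 → 72 → 1 → 83 → 197 → 99 → … (one orbit).
The orbit structure of x ↦ 83x mod 239: 3 orbits of sizes [119, 119, 1].
Σ(ℓ_i−1) = 239−3 = 236; sign = (−1)^236 = +1.
Zolotarev: (83|239) = +1, matching the cycle-count sign.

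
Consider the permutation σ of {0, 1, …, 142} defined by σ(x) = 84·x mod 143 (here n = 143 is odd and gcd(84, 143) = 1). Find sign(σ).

Trace 83: π^k(83) = [83, 108, 63, 1, 84, 49, 112] for k=0..6.
Decompose π into cycles: lengths [60, 60, 12, 10, 1] (5 cycles, including the fixed point 0).
143 − 5 = 138 transpositions; sign(π) = (−1)^138 = +1.
The Jacobi symbol (84|143) = +1 (Zolotarev) agrees.

+1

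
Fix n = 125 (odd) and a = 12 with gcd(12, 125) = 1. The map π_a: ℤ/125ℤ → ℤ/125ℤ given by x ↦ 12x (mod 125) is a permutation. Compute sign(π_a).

Start at x=118: 118 → 41 → 117 → 29 → 98 → 51 → 112 → … (one orbit).
Decompose π into cycles: lengths [100, 20, 4, 1] (4 cycles, including the fixed point 0).
sign(π) = (−1)^{n − #cycles} = (−1)^{125−4} = (−1)^121 = -1.
(12|125)_J = -1 (Zolotarev's lemma cross-check).

-1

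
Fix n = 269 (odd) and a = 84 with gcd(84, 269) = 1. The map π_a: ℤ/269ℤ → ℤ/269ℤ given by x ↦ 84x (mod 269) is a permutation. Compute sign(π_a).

Orbit of 152 under x↦84x: [152, 125, 9, 218, 20, 66, 164]… (length divides ord_269(84)).
3 cycles of lengths [134, 134, 1].
269 − 3 = 266 transpositions; sign(π) = (−1)^266 = +1.
The Jacobi symbol (84|269) = +1 (Zolotarev) agrees.

+1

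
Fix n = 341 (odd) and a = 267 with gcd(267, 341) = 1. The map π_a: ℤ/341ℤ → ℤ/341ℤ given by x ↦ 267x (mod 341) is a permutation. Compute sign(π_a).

+1

Trace 67: π^k(67) = [67, 157, 317, 71, 202, 56, 289] for k=0..6.
π_267 has 25 disjoint cycles with lengths [15, 15, 15, 15, 15, 15, 15, 15, 15, 15, 15, 15, 15, 15, 15, 15, 15, 15, 15, 15, 15, 15, 5, 5, 1] on {0,…,340}.
n − c = 341 − 25 = 316; sign = (−1)^316 = +1.
The Jacobi symbol (267|341) = +1 (Zolotarev) agrees.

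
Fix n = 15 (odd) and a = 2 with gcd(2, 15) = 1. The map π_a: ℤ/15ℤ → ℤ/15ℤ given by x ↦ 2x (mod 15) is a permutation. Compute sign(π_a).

+1

Start at x=1: 1 → 2 → 4 → 8 → 1 (one orbit).
Decompose π into cycles: lengths [4, 4, 4, 2, 1] (5 cycles, including the fixed point 0).
n − c = 15 − 5 = 10; sign = (−1)^10 = +1.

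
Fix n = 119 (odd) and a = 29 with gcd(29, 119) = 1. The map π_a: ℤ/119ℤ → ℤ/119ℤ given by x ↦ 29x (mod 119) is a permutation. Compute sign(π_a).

-1

Start at x=36: 36 → 92 → 50 → 22 → 43 → 57 → 106 → … (one orbit).
Decompose π into cycles: lengths [16, 16, 16, 16, 16, 16, 16, 1, 1, 1, 1, 1, 1, 1] (14 cycles, including the fixed point 0).
n − c = 119 − 14 = 105; sign = (−1)^105 = -1.
(29|119)_J = -1 (Zolotarev's lemma cross-check).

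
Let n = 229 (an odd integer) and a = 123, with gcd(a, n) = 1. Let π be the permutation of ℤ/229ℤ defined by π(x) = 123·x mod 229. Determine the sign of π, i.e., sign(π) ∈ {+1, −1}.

-1

Start at x=176: 176 → 122 → 121 → 227 → 212 → 199 → 203 → … (one orbit).
The orbit structure of x ↦ 123x mod 229: 4 orbits of sizes [76, 76, 76, 1].
229 − 4 = 225 transpositions; sign(π) = (−1)^225 = -1.
The Jacobi symbol (123|229) = -1 (Zolotarev) agrees.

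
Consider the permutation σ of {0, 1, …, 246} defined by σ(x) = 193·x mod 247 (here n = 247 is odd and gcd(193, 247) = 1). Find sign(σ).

Orbit of 82 under x↦193x: [82, 18, 16, 124, 220, 223, 61]… (length divides ord_247(193)).
Decompose π into cycles: lengths [36, 36, 36, 36, 36, 36, 18, 12, 1] (9 cycles, including the fixed point 0).
9 cycles on 247: each ℓ→(−1)^(ℓ−1), product (−1)^238 = +1.

+1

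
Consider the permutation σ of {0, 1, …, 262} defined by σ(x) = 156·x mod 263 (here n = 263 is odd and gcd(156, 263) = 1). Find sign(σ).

Orbit of 151 under x↦156x: [151, 149, 100, 83, 61, 48, 124]… (length divides ord_263(156)).
The orbit structure of x ↦ 156x mod 263: 3 orbits of sizes [131, 131, 1].
sign(π) = (−1)^{n − #cycles} = (−1)^{263−3} = (−1)^260 = +1.

+1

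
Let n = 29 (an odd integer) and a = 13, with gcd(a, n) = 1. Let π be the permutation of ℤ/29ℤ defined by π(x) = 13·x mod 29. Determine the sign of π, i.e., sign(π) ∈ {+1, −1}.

Trace 9: π^k(9) = [9, 1, 13, 24, 22, 25, 6] for k=0..6.
Cycle type of π: 14×2 + 1; total 3 cycles.
29 − 3 = 26 transpositions; sign(π) = (−1)^26 = +1.
The Jacobi symbol (13|29) = +1 (Zolotarev) agrees.

+1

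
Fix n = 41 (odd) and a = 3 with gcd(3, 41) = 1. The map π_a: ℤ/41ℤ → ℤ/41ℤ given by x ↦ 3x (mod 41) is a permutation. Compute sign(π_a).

-1

Trace 14: π^k(14) = [14, 1, 3, 9, 27, 40, 38] for k=0..6.
Cycle type of π: 8×5 + 1; total 6 cycles.
Σ(ℓ_i−1) = 41−6 = 35; sign = (−1)^35 = -1.
Zolotarev: (3|41) = -1, matching the cycle-count sign.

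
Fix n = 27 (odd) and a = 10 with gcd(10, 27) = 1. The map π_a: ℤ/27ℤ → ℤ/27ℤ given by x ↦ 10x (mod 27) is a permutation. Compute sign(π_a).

+1

Start at x=19: 19 → 1 → 10 → 19 (one orbit).
15 cycles of lengths [3, 3, 3, 3, 3, 3, 1, 1, 1, 1, 1, 1, 1, 1, 1].
27 − 15 = 12 transpositions; sign(π) = (−1)^12 = +1.
Via Zolotarev, sign(π_{10}) = (10|27) = +1.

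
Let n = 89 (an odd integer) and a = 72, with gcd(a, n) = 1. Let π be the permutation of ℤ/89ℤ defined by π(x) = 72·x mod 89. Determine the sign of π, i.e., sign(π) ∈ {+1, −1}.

+1

Start at x=8: 8 → 42 → 87 → 34 → 45 → 36 → 11 → … (one orbit).
π_72 has 3 disjoint cycles with lengths [44, 44, 1] on {0,…,88}.
Σ(ℓ_i−1) = 89−3 = 86; sign = (−1)^86 = +1.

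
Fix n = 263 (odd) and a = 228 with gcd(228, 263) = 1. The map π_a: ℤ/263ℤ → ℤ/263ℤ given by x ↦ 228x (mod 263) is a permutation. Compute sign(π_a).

-1

Orbit of 220 under x↦228x: [220, 190, 188, 258, 175, 187, 30]… (length divides ord_263(228)).
2 cycles of lengths [262, 1].
n − c = 263 − 2 = 261; sign = (−1)^261 = -1.
The Jacobi symbol (228|263) = -1 (Zolotarev) agrees.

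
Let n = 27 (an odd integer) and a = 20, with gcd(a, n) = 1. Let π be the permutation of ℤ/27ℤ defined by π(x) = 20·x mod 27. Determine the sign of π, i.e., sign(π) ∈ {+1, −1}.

-1

Orbit of 22 under x↦20x: [22, 8, 25, 14, 10, 11, 4]… (length divides ord_27(20)).
The orbit structure of x ↦ 20x mod 27: 4 orbits of sizes [18, 6, 2, 1].
Σ(ℓ_i−1) = 27−4 = 23; sign = (−1)^23 = -1.
The Jacobi symbol (20|27) = -1 (Zolotarev) agrees.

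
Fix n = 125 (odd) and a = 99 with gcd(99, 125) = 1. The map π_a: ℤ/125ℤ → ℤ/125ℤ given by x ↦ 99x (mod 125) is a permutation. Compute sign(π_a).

+1

Start at x=74: 74 → 76 → 24 → 1 → 99 → 51 → 49 → … (one orbit).
Cycle lengths of π_99 on ℤ/125ℤ: [10, 10, 10, 10, 10, 10, 10, 10, 10, 10, 2, 2, 2, 2, 2, 2, 2, 2, 2, 2, 2, 2, 1]; 23 cycles in total.
Σ(ℓ_i−1) = 125−23 = 102; sign = (−1)^102 = +1.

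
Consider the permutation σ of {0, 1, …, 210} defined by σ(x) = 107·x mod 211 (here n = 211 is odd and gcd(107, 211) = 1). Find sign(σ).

+1

Trace 71: π^k(71) = [71, 1, 107, 55, 188] for k=0..4.
Cycle lengths of π_107 on ℤ/211ℤ: [5, 5, 5, 5, 5, 5, 5, 5, 5, 5, 5, 5, 5, 5, 5, 5, 5, 5, 5, 5, 5, 5, 5, 5, 5, 5, 5, 5, 5, 5, 5, 5, 5, 5, 5, 5, 5, 5, 5, 5, 5, 5, 1]; 43 cycles in total.
Σ(ℓ_i−1) = 211−43 = 168; sign = (−1)^168 = +1.
Via Zolotarev, sign(π_{107}) = (107|211) = +1.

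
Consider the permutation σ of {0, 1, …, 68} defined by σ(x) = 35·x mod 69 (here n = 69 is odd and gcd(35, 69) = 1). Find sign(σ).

Trace 62: π^k(62) = [62, 31, 50, 25, 47, 58, 29] for k=0..6.
Cycle lengths of π_35 on ℤ/69ℤ: [22, 22, 11, 11, 2, 1]; 6 cycles in total.
Σ(ℓ_i−1) = 69−6 = 63; sign = (−1)^63 = -1.
The Jacobi symbol (35|69) = -1 (Zolotarev) agrees.

-1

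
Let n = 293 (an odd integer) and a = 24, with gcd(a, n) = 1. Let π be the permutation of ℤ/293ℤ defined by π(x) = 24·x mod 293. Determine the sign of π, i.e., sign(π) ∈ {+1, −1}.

Trace 126: π^k(126) = [126, 94, 205, 232, 1, 24, 283] for k=0..6.
Decompose π into cycles: lengths [73, 73, 73, 73, 1] (5 cycles, including the fixed point 0).
n − c = 293 − 5 = 288; sign = (−1)^288 = +1.

+1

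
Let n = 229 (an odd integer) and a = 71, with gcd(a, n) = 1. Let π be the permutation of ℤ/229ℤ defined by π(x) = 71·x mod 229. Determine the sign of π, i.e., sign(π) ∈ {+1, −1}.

+1

Orbit of 64 under x↦71x: [64, 193, 192, 121, 118, 134, 125]… (length divides ord_229(71)).
Decompose π into cycles: lengths [114, 114, 1] (3 cycles, including the fixed point 0).
3 cycles on 229: each ℓ→(−1)^(ℓ−1), product (−1)^226 = +1.
Via Zolotarev, sign(π_{71}) = (71|229) = +1.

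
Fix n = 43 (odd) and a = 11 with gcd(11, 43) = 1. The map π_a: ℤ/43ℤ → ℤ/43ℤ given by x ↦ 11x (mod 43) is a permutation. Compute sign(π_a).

+1

Start at x=4: 4 → 1 → 11 → 35 → 41 → 21 → 16 → 4 (one orbit).
Cycle lengths of π_11 on ℤ/43ℤ: [7, 7, 7, 7, 7, 7, 1]; 7 cycles in total.
7 cycles on 43: each ℓ→(−1)^(ℓ−1), product (−1)^36 = +1.
(11|43)_J = +1 (Zolotarev's lemma cross-check).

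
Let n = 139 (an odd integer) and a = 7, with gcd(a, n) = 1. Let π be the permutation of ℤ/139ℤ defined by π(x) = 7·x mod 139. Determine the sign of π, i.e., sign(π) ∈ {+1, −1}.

+1

Trace 44: π^k(44) = [44, 30, 71, 80, 4, 28, 57] for k=0..6.
Decompose π into cycles: lengths [69, 69, 1] (3 cycles, including the fixed point 0).
139 − 3 = 136 transpositions; sign(π) = (−1)^136 = +1.
Check: (7/139) = +1 by Zolotarev.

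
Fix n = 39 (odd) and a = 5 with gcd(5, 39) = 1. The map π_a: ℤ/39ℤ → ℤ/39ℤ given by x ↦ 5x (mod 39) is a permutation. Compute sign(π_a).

+1

Trace 5: π^k(5) = [5, 25, 8, 1] for k=0..3.
Decompose π into cycles: lengths [4, 4, 4, 4, 4, 4, 4, 4, 4, 2, 1] (11 cycles, including the fixed point 0).
n − c = 39 − 11 = 28; sign = (−1)^28 = +1.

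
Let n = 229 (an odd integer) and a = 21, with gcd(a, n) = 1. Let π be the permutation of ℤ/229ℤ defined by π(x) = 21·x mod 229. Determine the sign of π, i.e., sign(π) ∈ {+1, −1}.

Start at x=202: 202 → 120 → 1 → 21 → 212 → 101 → 60 → … (one orbit).
Decompose π into cycles: lengths [76, 76, 76, 1] (4 cycles, including the fixed point 0).
sign(π) = (−1)^{n − #cycles} = (−1)^{229−4} = (−1)^225 = -1.
Zolotarev: (21|229) = -1, matching the cycle-count sign.

-1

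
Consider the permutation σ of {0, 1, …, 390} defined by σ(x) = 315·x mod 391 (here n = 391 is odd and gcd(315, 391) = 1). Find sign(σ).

+1

Trace 25: π^k(25) = [25, 55, 121, 188, 179, 81, 100] for k=0..6.
The orbit structure of x ↦ 315x mod 391: 9 orbits of sizes [88, 88, 88, 88, 11, 11, 8, 8, 1].
n − c = 391 − 9 = 382; sign = (−1)^382 = +1.
Zolotarev: (315|391) = +1, matching the cycle-count sign.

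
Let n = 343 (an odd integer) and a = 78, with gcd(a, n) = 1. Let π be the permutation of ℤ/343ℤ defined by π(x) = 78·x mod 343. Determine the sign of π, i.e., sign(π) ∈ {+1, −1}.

+1

Orbit of 120 under x↦78x: [120, 99, 176, 8, 281, 309, 92]… (length divides ord_343(78)).
Decompose π into cycles: lengths [49, 49, 49, 49, 49, 49, 7, 7, 7, 7, 7, 7, 1, 1, 1, 1, 1, 1, 1] (19 cycles, including the fixed point 0).
sign(π) = (−1)^{n − #cycles} = (−1)^{343−19} = (−1)^324 = +1.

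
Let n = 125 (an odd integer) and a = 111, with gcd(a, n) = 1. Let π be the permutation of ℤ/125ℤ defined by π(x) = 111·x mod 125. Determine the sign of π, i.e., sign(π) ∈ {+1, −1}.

+1

Start at x=71: 71 → 6 → 41 → 51 → 36 → 121 → 56 → … (one orbit).
The orbit structure of x ↦ 111x mod 125: 13 orbits of sizes [25, 25, 25, 25, 5, 5, 5, 5, 1, 1, 1, 1, 1].
n − c = 125 − 13 = 112; sign = (−1)^112 = +1.
Via Zolotarev, sign(π_{111}) = (111|125) = +1.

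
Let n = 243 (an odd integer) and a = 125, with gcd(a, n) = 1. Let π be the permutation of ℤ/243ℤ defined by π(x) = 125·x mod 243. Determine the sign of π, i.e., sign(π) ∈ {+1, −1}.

Start at x=206: 206 → 235 → 215 → 145 → 143 → 136 → 233 → … (one orbit).
14 cycles of lengths [54, 54, 54, 18, 18, 18, 6, 6, 6, 2, 2, 2, 2, 1].
n − c = 243 − 14 = 229; sign = (−1)^229 = -1.
The Jacobi symbol (125|243) = -1 (Zolotarev) agrees.

-1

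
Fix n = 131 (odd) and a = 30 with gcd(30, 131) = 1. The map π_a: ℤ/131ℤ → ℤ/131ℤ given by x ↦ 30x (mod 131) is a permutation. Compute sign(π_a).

Trace 64: π^k(64) = [64, 86, 91, 110, 25, 95, 99] for k=0..6.
Decompose π into cycles: lengths [130, 1] (2 cycles, including the fixed point 0).
n − c = 131 − 2 = 129; sign = (−1)^129 = -1.
Via Zolotarev, sign(π_{30}) = (30|131) = -1.

-1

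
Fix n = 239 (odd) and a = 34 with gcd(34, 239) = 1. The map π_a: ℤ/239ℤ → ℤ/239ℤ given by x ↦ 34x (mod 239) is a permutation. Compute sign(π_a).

+1

Trace 163: π^k(163) = [163, 45, 96, 157, 80, 91, 226] for k=0..6.
3 cycles of lengths [119, 119, 1].
n − c = 239 − 3 = 236; sign = (−1)^236 = +1.
Via Zolotarev, sign(π_{34}) = (34|239) = +1.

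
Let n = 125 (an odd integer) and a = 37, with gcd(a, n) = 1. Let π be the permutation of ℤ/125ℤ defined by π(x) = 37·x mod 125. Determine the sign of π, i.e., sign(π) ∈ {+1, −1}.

Trace 121: π^k(121) = [121, 102, 24, 13, 106, 47, 114] for k=0..6.
Cycle type of π: 100 + 20 + 4 + 1; total 4 cycles.
4 cycles on 125: each ℓ→(−1)^(ℓ−1), product (−1)^121 = -1.
Check: (37/125) = -1 by Zolotarev.

-1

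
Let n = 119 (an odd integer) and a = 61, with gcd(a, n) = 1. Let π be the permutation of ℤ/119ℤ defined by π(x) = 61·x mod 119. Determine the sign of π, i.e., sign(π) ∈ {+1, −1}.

+1

Orbit of 31 under x↦61x: [31, 106, 40, 60, 90, 16, 24]… (length divides ord_119(61)).
The orbit structure of x ↦ 61x mod 119: 5 orbits of sizes [48, 48, 16, 6, 1].
sign(π) = (−1)^{n − #cycles} = (−1)^{119−5} = (−1)^114 = +1.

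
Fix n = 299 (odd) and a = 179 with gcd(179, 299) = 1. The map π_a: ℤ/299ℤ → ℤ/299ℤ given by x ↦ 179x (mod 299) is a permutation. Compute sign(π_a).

Start at x=27: 27 → 49 → 100 → 259 → 16 → 173 → 170 → … (one orbit).
Decompose π into cycles: lengths [66, 66, 66, 66, 11, 11, 6, 6, 1] (9 cycles, including the fixed point 0).
With 9 cycles on 299 points, sign = (−1)^{299−9} = +1.
Zolotarev: (179|299) = +1, matching the cycle-count sign.

+1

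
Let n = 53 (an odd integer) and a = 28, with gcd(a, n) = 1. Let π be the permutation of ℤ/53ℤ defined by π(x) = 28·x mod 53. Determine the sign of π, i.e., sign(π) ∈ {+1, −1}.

+1

Start at x=49: 49 → 47 → 44 → 13 → 46 → 16 → 24 → … (one orbit).
π_28 has 5 disjoint cycles with lengths [13, 13, 13, 13, 1] on {0,…,52}.
Σ(ℓ_i−1) = 53−5 = 48; sign = (−1)^48 = +1.
Zolotarev: (28|53) = +1, matching the cycle-count sign.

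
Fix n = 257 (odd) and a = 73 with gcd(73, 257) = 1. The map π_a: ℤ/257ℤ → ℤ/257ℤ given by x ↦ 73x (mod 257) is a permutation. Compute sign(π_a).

Trace 136: π^k(136) = [136, 162, 4, 35, 242, 190, 249] for k=0..6.
Decompose π into cycles: lengths [64, 64, 64, 64, 1] (5 cycles, including the fixed point 0).
With 5 cycles on 257 points, sign = (−1)^{257−5} = +1.

+1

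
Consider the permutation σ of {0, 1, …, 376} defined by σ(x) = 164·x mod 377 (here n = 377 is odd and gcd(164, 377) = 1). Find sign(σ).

Start at x=38: 38 → 200 → 1 → 164 → 129 → 44 → 53 → … (one orbit).
π_164 has 17 disjoint cycles with lengths [28, 28, 28, 28, 28, 28, 28, 28, 28, 28, 28, 28, 28, 4, 4, 4, 1] on {0,…,376}.
Σ(ℓ_i−1) = 377−17 = 360; sign = (−1)^360 = +1.
Zolotarev: (164|377) = +1, matching the cycle-count sign.

+1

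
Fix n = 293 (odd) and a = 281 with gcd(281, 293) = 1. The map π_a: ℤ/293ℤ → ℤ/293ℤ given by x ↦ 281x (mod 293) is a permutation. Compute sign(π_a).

-1

Orbit of 137 under x↦281x: [137, 114, 97, 8, 197, 273, 240]… (length divides ord_293(281)).
2 cycles of lengths [292, 1].
293 − 2 = 291 transpositions; sign(π) = (−1)^291 = -1.
Zolotarev: (281|293) = -1, matching the cycle-count sign.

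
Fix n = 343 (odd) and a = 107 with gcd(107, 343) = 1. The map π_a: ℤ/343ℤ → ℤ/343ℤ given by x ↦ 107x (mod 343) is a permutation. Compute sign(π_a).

Orbit of 260 under x↦107x: [260, 37, 186, 8, 170, 11, 148]… (length divides ord_343(107)).
Cycle type of π: 147×2 + 21×2 + 3×2 + 1; total 7 cycles.
sign(π) = (−1)^{n − #cycles} = (−1)^{343−7} = (−1)^336 = +1.
Check: (107/343) = +1 by Zolotarev.

+1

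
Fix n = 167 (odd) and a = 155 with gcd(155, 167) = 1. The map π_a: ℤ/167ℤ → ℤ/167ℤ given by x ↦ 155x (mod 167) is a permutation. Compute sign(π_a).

Orbit of 37 under x↦155x: [37, 57, 151, 25, 34, 93, 53]… (length divides ord_167(155)).
Cycle lengths of π_155 on ℤ/167ℤ: [166, 1]; 2 cycles in total.
With 2 cycles on 167 points, sign = (−1)^{167−2} = -1.

-1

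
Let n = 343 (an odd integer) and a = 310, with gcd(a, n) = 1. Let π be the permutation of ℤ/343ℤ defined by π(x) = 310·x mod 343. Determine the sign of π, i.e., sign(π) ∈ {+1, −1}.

Trace 177: π^k(177) = [177, 333, 330, 86, 249, 15, 191] for k=0..6.
7 cycles of lengths [147, 147, 21, 21, 3, 3, 1].
Σ(ℓ_i−1) = 343−7 = 336; sign = (−1)^336 = +1.
Zolotarev: (310|343) = +1, matching the cycle-count sign.

+1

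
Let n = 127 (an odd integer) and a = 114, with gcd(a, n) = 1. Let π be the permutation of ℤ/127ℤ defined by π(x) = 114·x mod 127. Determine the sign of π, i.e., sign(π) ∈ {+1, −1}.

Start at x=88: 88 → 126 → 13 → 85 → 38 → 14 → 72 → … (one orbit).
The orbit structure of x ↦ 114x mod 127: 2 orbits of sizes [126, 1].
127 − 2 = 125 transpositions; sign(π) = (−1)^125 = -1.

-1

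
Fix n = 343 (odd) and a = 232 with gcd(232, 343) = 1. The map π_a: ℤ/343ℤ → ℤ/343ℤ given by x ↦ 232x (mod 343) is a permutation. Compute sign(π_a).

Start at x=183: 183 → 267 → 204 → 337 → 323 → 162 → 197 → … (one orbit).
π_232 has 19 disjoint cycles with lengths [49, 49, 49, 49, 49, 49, 7, 7, 7, 7, 7, 7, 1, 1, 1, 1, 1, 1, 1] on {0,…,342}.
19 cycles on 343: each ℓ→(−1)^(ℓ−1), product (−1)^324 = +1.

+1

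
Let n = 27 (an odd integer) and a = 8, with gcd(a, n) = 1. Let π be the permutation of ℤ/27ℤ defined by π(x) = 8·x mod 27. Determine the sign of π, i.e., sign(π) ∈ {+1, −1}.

-1

Orbit of 10 under x↦8x: [10, 26, 19, 17, 1, 8]… (length divides ord_27(8)).
Cycle type of π: 6×3 + 2×4 + 1; total 8 cycles.
27 − 8 = 19 transpositions; sign(π) = (−1)^19 = -1.
Check: (8/27) = -1 by Zolotarev.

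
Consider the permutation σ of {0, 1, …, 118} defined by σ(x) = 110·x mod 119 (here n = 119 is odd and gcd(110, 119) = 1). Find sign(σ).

Trace 19: π^k(19) = [19, 67, 111, 72, 66, 1, 110] for k=0..6.
Decompose π into cycles: lengths [24, 24, 24, 24, 8, 8, 6, 1] (8 cycles, including the fixed point 0).
With 8 cycles on 119 points, sign = (−1)^{119−8} = -1.
Zolotarev: (110|119) = -1, matching the cycle-count sign.

-1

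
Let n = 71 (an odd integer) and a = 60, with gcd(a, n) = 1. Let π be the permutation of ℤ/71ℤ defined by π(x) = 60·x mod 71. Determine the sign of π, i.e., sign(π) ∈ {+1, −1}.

+1

Start at x=12: 12 → 10 → 32 → 3 → 38 → 8 → 54 → … (one orbit).
Decompose π into cycles: lengths [35, 35, 1] (3 cycles, including the fixed point 0).
3 cycles on 71: each ℓ→(−1)^(ℓ−1), product (−1)^68 = +1.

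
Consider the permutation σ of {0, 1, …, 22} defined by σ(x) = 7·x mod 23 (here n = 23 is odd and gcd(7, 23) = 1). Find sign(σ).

-1

Orbit of 12 under x↦7x: [12, 15, 13, 22, 16, 20, 2]… (length divides ord_23(7)).
The orbit structure of x ↦ 7x mod 23: 2 orbits of sizes [22, 1].
sign(π) = (−1)^{n − #cycles} = (−1)^{23−2} = (−1)^21 = -1.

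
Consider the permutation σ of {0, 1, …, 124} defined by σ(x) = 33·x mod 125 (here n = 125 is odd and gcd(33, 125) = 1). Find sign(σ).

Start at x=26: 26 → 108 → 64 → 112 → 71 → 93 → 69 → … (one orbit).
The orbit structure of x ↦ 33x mod 125: 4 orbits of sizes [100, 20, 4, 1].
125 − 4 = 121 transpositions; sign(π) = (−1)^121 = -1.

-1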